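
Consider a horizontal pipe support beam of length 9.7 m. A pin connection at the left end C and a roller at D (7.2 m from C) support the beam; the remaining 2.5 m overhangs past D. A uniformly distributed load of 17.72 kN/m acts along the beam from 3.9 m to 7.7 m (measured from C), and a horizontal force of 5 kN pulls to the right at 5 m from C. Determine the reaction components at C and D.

Resultant of the distributed load: 17.72 × 3.8 = 67.336 kN at 5.8 m from C.
Taking moments about C: D_y·7.2 − (17.72·3.8)·5.8 = 0 → D_y = 390.5488/7.2 = 54.2429 ≈ 54.24 kN.
ΣF_y = 0: C_y + 54.2429 − 17.72·3.8 = 0 → C_y = 13.09 kN.
ΣF_x = 0: C_x + 5 = 0 → C_x = -5.000 kN.

C_x = -5.000 kN, C_y = 13.09 kN, D_y = 54.24 kN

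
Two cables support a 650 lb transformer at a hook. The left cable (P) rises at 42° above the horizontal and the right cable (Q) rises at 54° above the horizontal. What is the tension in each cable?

ΣF_x = 0: −T_P·cos42° + T_Q·cos54° = 0 → T_Q = 1.26431·T_P.
ΣF_y = 0: T_P·sin42° + T_Q·sin54° = 650.
Substitute: T_P·(0.669131 + 1.26431·0.809017) = 650 → T_P = 384.165 ≈ 384.2 lb.
Then T_Q = 1.26431 × 384.165 = 485.7 lb.

T_P = 384.2 lb, T_Q = 485.7 lb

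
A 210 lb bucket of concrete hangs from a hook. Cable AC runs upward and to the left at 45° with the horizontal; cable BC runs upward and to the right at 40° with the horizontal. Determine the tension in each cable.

ΣF_x = 0: −T_AC·cos45° + T_BC·cos40° = 0 → T_BC = 0.923062·T_AC.
ΣF_y = 0: T_AC·sin45° + T_BC·sin40° = 210.
Substitute: T_AC·(0.707107 + 0.923062·0.642788) = 210 → T_AC = 161.484 ≈ 161.5 lb.
Then T_BC = 0.923062 × 161.484 = 149.1 lb.

T_AC = 161.5 lb, T_BC = 149.1 lb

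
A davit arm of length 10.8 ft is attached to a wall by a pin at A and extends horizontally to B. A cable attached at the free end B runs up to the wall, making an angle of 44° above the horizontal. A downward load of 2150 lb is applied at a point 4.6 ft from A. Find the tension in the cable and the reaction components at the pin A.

ΣM about A: T·sin44°·10.8 − 2150·4.6 = 0 → T = 9890/(10.8·0.694658) = 1318.26 ≈ 1318 lb.
ΣF_x = 0: A_x − T·cos44° = 0 → A_x = 1318.26 × 0.71934 = 948.3 lb.
ΣF_y = 0: A_y + T·sin44° − 2150 = 0 → A_y = 2150 − 1318.26 × 0.694658 = 1234 lb.

T = 1318 lb, A_x = 948.3 lb, A_y = 1234 lb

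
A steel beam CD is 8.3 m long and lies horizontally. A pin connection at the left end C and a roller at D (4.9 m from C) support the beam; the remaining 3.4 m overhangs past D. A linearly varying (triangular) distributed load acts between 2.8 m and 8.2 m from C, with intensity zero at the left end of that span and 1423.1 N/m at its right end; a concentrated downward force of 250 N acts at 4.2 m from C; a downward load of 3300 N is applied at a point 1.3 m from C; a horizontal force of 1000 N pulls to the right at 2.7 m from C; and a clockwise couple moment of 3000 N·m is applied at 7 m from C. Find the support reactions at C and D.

Resultant of the triangular load: ½ × 1423.1 × 5.4 = 3842.37 N, acting at 6.4 m from C (one-third of the span from the peak).
Moments about C: D_y·4.9 − (½·1423.1·5.4)·6.4 − 250·4.2 − 3300·1.3 − 3000 = 0 → D_y = 32931.168/4.9 = 6720.65 ≈ 6721 N.
ΣF_y = 0: C_y + 6720.65 − ½·1423.1·5.4 − 250 − 3300 = 0 → C_y = 671.7 N.
ΣF_x = 0: C_x + 1000 = 0 → C_x = -1000 N.

C_x = -1000 N, C_y = 671.7 N, D_y = 6721 N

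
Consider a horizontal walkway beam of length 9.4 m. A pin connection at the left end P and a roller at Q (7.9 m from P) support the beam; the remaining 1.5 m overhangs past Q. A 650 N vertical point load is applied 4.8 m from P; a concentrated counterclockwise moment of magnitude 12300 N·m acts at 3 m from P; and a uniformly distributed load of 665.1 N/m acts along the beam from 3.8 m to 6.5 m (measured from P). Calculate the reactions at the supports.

P_x = 0, P_y = 2437 N, Q_y = 8.635 N

Resultant of the distributed load: 665.1 × 2.7 = 1795.77 N at 5.15 m from P.
Taking moments about P: Q_y·7.9 − 650·4.8 + 12300 − (665.1·2.7)·5.15 = 0 → Q_y = 68.2155/7.9 = 8.63487 ≈ 8.635 N.
ΣF_y = 0: P_y + 8.63487 − 650 − 665.1·2.7 = 0 → P_y = 2437 N.
ΣF_x = 0: no horizontal applied forces, so P_x = 0.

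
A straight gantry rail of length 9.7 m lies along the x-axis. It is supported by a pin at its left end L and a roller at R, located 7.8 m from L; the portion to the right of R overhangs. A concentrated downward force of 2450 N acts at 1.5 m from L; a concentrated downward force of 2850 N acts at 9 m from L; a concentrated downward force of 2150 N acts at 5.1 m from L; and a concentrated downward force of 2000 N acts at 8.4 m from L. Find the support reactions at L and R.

L_x = 0, L_y = 2131 N, R_y = 7319 N

ΣM about L: R_y·7.8 − 2450·1.5 − 2850·9 − 2150·5.1 − 2000·8.4 = 0 → R_y = 57090/7.8 = 7319.23 ≈ 7319 N.
ΣF_y = 0: L_y + 7319.23 − 2450 − 2850 − 2150 − 2000 = 0 → L_y = 2131 N.
ΣF_x = 0: no horizontal applied forces, so L_x = 0.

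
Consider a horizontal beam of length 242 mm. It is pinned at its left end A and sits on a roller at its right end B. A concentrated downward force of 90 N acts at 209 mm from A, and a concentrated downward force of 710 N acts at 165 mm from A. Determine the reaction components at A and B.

ΣM about A: B_y·242 − 90·209 − 710·165 = 0 → B_y = 135960/242 = 561.818 ≈ 561.8 N.
ΣF_y = 0: A_y + 561.818 − 90 − 710 = 0 → A_y = 238.2 N.
ΣF_x = 0: no horizontal applied forces, so A_x = 0.

A_x = 0, A_y = 238.2 N, B_y = 561.8 N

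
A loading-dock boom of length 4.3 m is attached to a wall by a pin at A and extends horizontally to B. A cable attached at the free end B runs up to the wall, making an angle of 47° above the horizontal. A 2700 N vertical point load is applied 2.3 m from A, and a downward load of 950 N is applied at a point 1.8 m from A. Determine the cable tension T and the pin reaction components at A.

T = 2518 N, A_x = 1718 N, A_y = 1808 N

ΣM about A: T·sin47°·4.3 − 2700·2.3 − 950·1.8 = 0 → T = 7920/(4.3·0.731354) = 2518.43 ≈ 2518 N.
ΣF_x = 0: A_x − T·cos47° = 0 → A_x = 2518.43 × 0.681998 = 1718 N.
ΣF_y = 0: A_y + T·sin47° − 2700 − 950 = 0 → A_y = 3650 − 2518.43 × 0.731354 = 1808 N.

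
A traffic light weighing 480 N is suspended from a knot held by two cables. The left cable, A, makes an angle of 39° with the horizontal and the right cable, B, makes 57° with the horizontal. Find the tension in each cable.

T_A = 262.9 N, T_B = 375.1 N

ΣF_x = 0: −T_A·cos39° + T_B·cos57° = 0 → T_B = 1.4269·T_A.
ΣF_y = 0: T_A·sin39° + T_B·sin57° = 480.
Substitute: T_A·(0.62932 + 1.4269·0.838671) = 480 → T_A = 262.867 ≈ 262.9 N.
Then T_B = 1.4269 × 262.867 = 375.1 N.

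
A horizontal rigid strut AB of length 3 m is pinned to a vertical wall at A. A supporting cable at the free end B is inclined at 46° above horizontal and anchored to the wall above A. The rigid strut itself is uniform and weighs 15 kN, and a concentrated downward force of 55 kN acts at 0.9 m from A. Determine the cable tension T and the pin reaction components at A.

T = 33.36 kN, A_x = 23.18 kN, A_y = 46.00 kN

ΣM about A: T·sin46°·3 − 15·1.5 − 55·0.9 = 0 → T = 72/(3·0.71934) = 33.3639 ≈ 33.36 kN.
ΣF_x = 0: A_x − T·cos46° = 0 → A_x = 33.3639 × 0.694658 = 23.18 kN.
ΣF_y = 0: A_y + T·sin46° − 15 − 55 = 0 → A_y = 70 − 33.3639 × 0.71934 = 46.00 kN.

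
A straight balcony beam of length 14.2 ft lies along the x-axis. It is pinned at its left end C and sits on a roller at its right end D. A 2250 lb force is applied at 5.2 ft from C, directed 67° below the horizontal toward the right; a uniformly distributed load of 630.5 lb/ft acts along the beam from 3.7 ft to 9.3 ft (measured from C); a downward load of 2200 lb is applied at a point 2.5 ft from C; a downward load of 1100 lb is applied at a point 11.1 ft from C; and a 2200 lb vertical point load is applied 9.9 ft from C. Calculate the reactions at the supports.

Resultant of the distributed load: 630.5 × 5.6 = 3530.8 lb at 6.5 ft from C.
Moments about C: D_y·14.2 − 2250·sin67°·5.2 − (630.5·5.6)·6.5 − 2200·2.5 − 1100·11.1 − 2200·9.9 = 0 → D_y = 73210.1/14.2 = 5155.64 ≈ 5156 lb.
ΣF_y = 0: C_y + 5155.64 − 2250·sin67° − 630.5·5.6 − 2200 − 1100 − 2200 = 0 → C_y = 5946 lb.
ΣF_x = 0: C_x + 2250·cos67° = 0 → C_x = -879.1 lb.

C_x = -879.1 lb, C_y = 5946 lb, D_y = 5156 lb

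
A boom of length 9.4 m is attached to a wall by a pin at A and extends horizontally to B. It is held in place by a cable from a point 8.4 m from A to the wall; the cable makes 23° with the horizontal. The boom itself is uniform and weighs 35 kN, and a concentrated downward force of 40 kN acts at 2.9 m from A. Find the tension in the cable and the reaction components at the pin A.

T = 85.46 kN, A_x = 78.67 kN, A_y = 41.61 kN

ΣM about A: T·sin23°·8.4 − 35·4.7 − 40·2.9 = 0 → T = 280.5/(8.4·0.390731) = 85.4625 ≈ 85.46 kN.
ΣF_x = 0: A_x − T·cos23° = 0 → A_x = 85.4625 × 0.920505 = 78.67 kN.
ΣF_y = 0: A_y + T·sin23° − 35 − 40 = 0 → A_y = 75 − 85.4625 × 0.390731 = 41.61 kN.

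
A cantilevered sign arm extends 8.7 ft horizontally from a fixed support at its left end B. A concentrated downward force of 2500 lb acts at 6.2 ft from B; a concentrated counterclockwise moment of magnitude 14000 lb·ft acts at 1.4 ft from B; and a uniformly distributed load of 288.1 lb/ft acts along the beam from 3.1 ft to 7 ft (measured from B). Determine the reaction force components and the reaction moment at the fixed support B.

B_x = 0, B_y = 3624 lb, M_B = 7174 lb·ft

Resultant of the distributed load: 288.1 × 3.9 = 1123.59 lb at 5.05 ft from B.
ΣF_x = 0: B_x = 0.
ΣF_y = 0: B_y − 2500 − 288.1·3.9 = 0 → B_y = 3624 lb.
ΣM about B: M_B − 2500·6.2 + 14000 − (288.1·3.9)·5.05 = 0 → M_B = 7174 lb·ft.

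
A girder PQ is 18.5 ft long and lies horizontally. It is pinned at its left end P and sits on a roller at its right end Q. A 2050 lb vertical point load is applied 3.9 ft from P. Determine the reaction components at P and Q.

P_x = 0, P_y = 1618 lb, Q_y = 432.2 lb

ΣM about P: Q_y·18.5 − 2050·3.9 = 0 → Q_y = 7995/18.5 = 432.162 ≈ 432.2 lb.
ΣF_y = 0: P_y + 432.162 − 2050 = 0 → P_y = 1618 lb.
ΣF_x = 0: no horizontal applied forces, so P_x = 0.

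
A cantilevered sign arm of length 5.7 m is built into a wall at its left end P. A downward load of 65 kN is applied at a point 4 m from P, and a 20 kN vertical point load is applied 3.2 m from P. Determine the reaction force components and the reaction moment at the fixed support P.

ΣF_x = 0: P_x = 0.
ΣF_y = 0: P_y − 65 − 20 = 0 → P_y = 85.00 kN.
ΣM about P: M_P − 65·4 − 20·3.2 = 0 → M_P = 324.0 kN·m.

P_x = 0, P_y = 85.00 kN, M_P = 324.0 kN·m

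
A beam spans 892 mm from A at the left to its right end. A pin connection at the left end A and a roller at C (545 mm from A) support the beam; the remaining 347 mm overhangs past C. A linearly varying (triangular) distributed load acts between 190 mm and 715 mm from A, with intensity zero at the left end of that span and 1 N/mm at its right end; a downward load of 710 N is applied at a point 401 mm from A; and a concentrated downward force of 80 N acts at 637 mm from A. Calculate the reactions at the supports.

A_x = 0, A_y = 176.5 N, C_y = 876.0 N

Resultant of the triangular load: ½ × 1 × 525 = 262.5 N, acting at 540 mm from A (one-third of the span from the peak).
Taking moments about A: C_y·545 − (½·1·525)·540 − 710·401 − 80·637 = 0 → C_y = 477420/545 = 876.0 N.
ΣF_y = 0: A_y + 876 − ½·1·525 − 710 − 80 = 0 → A_y = 176.5 N.
ΣF_x = 0: no horizontal applied forces, so A_x = 0.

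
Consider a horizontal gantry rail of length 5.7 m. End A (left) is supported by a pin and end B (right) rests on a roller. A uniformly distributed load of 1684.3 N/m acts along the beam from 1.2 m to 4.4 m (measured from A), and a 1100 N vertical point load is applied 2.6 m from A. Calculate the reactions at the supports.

A_x = 0, A_y = 3340 N, B_y = 3149 N

Resultant of the distributed load: 1684.3 × 3.2 = 5389.76 N at 2.8 m from A.
Taking moments about A: B_y·5.7 − (1684.3·3.2)·2.8 − 1100·2.6 = 0 → B_y = 17951.328/5.7 = 3149.36 ≈ 3149 N.
ΣF_y = 0: A_y + 3149.36 − 1684.3·3.2 − 1100 = 0 → A_y = 3340 N.
ΣF_x = 0: no horizontal applied forces, so A_x = 0.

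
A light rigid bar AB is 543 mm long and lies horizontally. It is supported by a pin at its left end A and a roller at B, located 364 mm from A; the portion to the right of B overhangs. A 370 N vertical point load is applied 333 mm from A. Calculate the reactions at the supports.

ΣM about A: B_y·364 − 370·333 = 0 → B_y = 123210/364 = 338.489 ≈ 338.5 N.
ΣF_y = 0: A_y + 338.489 − 370 = 0 → A_y = 31.51 N.
ΣF_x = 0: no horizontal applied forces, so A_x = 0.

A_x = 0, A_y = 31.51 N, B_y = 338.5 N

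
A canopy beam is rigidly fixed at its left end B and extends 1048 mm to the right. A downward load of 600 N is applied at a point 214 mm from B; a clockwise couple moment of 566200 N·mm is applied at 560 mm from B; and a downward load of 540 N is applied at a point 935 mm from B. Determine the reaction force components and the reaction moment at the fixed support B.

B_x = 0, B_y = 1140 N, M_B = 1200000 N·mm

ΣF_x = 0: B_x = 0.
ΣF_y = 0: B_y − 600 − 540 = 0 → B_y = 1140 N.
ΣM about B: M_B − 600·214 − 566200 − 540·935 = 0 → M_B = 1200000 N·mm.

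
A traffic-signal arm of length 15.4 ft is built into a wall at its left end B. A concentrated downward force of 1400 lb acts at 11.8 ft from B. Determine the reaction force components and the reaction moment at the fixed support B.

B_x = 0, B_y = 1400 lb, M_B = 16520 lb·ft

ΣF_x = 0: B_x = 0.
ΣF_y = 0: B_y − 1400 = 0 → B_y = 1400 lb.
ΣM about B: M_B − 1400·11.8 = 0 → M_B = 16520 lb·ft.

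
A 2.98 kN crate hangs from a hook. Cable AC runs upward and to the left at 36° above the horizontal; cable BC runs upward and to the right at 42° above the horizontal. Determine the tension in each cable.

T_AC = 2.264 kN, T_BC = 2.465 kN

ΣF_x = 0: −T_AC·cos36° + T_BC·cos42° = 0 → T_BC = 1.08864·T_AC.
ΣF_y = 0: T_AC·sin36° + T_BC·sin42° = 2.98.
Substitute: T_AC·(0.587785 + 1.08864·0.669131) = 2.98 → T_AC = 2.26405 ≈ 2.264 kN.
Then T_BC = 1.08864 × 2.26405 = 2.465 kN.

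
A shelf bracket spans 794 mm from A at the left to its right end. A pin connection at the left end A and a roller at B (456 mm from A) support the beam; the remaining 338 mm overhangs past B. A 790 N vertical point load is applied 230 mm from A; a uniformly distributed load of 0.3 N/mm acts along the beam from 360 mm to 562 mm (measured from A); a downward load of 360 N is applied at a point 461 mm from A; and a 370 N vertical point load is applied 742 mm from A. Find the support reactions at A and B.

Resultant of the distributed load: 0.3 × 202 = 60.6 N at 461 mm from A.
Taking moments about A: B_y·456 − 790·230 − (0.3·202)·461 − 360·461 − 370·742 = 0 → B_y = 650136.6/456 = 1425.74 ≈ 1426 N.
ΣF_y = 0: A_y + 1425.74 − 790 − 0.3·202 − 360 − 370 = 0 → A_y = 154.9 N.
ΣF_x = 0: no horizontal applied forces, so A_x = 0.

A_x = 0, A_y = 154.9 N, B_y = 1426 N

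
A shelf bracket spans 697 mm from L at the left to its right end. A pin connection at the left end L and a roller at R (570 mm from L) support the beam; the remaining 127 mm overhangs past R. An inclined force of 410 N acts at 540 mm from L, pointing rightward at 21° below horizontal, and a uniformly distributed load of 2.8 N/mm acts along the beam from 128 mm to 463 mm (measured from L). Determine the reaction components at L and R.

L_x = -382.8 N, L_y = 459.5 N, R_y = 625.5 N

Resultant of the distributed load: 2.8 × 335 = 938 N at 295.5 mm from L.
Taking moments about L: R_y·570 − 410·sin21°·540 − (2.8·335)·295.5 = 0 → R_y = 356522/570 = 625.477 ≈ 625.5 N.
ΣF_y = 0: L_y + 625.477 − 410·sin21° − 2.8·335 = 0 → L_y = 459.5 N.
ΣF_x = 0: L_x + 410·cos21° = 0 → L_x = -382.8 N.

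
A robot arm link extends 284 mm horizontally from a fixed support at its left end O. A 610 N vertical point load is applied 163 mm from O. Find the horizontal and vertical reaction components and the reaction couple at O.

O_x = 0, O_y = 610.0 N, M_O = 99430 N·mm

ΣF_x = 0: O_x = 0.
ΣF_y = 0: O_y − 610 = 0 → O_y = 610.0 N.
ΣM about O: M_O − 610·163 = 0 → M_O = 99430 N·mm.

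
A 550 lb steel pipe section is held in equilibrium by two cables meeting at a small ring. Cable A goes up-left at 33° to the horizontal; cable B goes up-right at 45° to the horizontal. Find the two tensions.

ΣF_x = 0: −T_A·cos33° + T_B·cos45° = 0 → T_B = 1.18606·T_A.
ΣF_y = 0: T_A·sin33° + T_B·sin45° = 550.
Substitute: T_A·(0.544639 + 1.18606·0.707107) = 550 → T_A = 397.597 ≈ 397.6 lb.
Then T_B = 1.18606 × 397.597 = 471.6 lb.

T_A = 397.6 lb, T_B = 471.6 lb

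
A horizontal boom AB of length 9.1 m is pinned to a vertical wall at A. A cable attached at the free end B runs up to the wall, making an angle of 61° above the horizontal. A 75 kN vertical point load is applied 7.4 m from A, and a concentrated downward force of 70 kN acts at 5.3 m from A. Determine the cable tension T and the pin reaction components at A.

T = 116.3 kN, A_x = 56.41 kN, A_y = 43.24 kN

ΣM about A: T·sin61°·9.1 − 75·7.4 − 70·5.3 = 0 → T = 926/(9.1·0.87462) = 116.346 ≈ 116.3 kN.
ΣF_x = 0: A_x − T·cos61° = 0 → A_x = 116.346 × 0.48481 = 56.41 kN.
ΣF_y = 0: A_y + T·sin61° − 75 − 70 = 0 → A_y = 145 − 116.346 × 0.87462 = 43.24 kN.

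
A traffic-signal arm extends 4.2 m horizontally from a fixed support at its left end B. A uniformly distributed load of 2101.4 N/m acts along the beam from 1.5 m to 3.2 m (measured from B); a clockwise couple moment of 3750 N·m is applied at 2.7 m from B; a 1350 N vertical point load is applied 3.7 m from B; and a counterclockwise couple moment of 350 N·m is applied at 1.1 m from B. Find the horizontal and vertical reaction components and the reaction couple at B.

B_x = 0, B_y = 4922 N, M_B = 16790 N·m

Resultant of the distributed load: 2101.4 × 1.7 = 3572.38 N at 2.35 m from B.
ΣF_x = 0: B_x = 0.
ΣF_y = 0: B_y − 2101.4·1.7 − 1350 = 0 → B_y = 4922 N.
ΣM about B: M_B − (2101.4·1.7)·2.35 − 3750 − 1350·3.7 + 350 = 0 → M_B = 16790 N·m.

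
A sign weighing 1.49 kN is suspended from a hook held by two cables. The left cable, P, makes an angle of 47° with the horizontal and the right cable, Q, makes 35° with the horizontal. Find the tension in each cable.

T_P = 1.233 kN, T_Q = 1.026 kN

ΣF_x = 0: −T_P·cos47° + T_Q·cos35° = 0 → T_Q = 0.832566·T_P.
ΣF_y = 0: T_P·sin47° + T_Q·sin35° = 1.49.
Substitute: T_P·(0.731354 + 0.832566·0.573576) = 1.49 → T_P = 1.23253 ≈ 1.233 kN.
Then T_Q = 0.832566 × 1.23253 = 1.026 kN.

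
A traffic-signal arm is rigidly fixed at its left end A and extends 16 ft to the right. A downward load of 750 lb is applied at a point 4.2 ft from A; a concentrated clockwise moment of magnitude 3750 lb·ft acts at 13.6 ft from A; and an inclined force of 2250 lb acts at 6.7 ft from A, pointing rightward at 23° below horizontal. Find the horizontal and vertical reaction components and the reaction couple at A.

ΣF_x = 0: A_x + 2250·cos23° = 0 → A_x = -2071 lb.
ΣF_y = 0: A_y − 750 − 2250·sin23° = 0 → A_y = 1629 lb.
ΣM about A: M_A − 750·4.2 − 3750 − 2250·sin23°·6.7 = 0 → M_A = 12790 lb·ft.

A_x = -2071 lb, A_y = 1629 lb, M_A = 12790 lb·ft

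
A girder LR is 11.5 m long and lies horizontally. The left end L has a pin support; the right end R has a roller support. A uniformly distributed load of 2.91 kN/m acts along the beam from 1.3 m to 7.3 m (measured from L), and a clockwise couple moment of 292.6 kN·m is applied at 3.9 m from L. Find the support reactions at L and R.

Resultant of the distributed load: 2.91 × 6 = 17.46 kN at 4.3 m from L.
Taking moments about L: R_y·11.5 − (2.91·6)·4.3 − 292.6 = 0 → R_y = 367.678/11.5 = 31.972 ≈ 31.97 kN.
ΣF_y = 0: L_y + 31.972 − 2.91·6 = 0 → L_y = -14.51 kN.
ΣF_x = 0: no horizontal applied forces, so L_x = 0.

L_x = 0, L_y = -14.51 kN, R_y = 31.97 kN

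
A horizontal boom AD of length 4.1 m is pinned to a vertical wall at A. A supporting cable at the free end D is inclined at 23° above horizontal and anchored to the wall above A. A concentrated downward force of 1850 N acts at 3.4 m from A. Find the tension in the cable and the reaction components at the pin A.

ΣM about A: T·sin23°·4.1 − 1850·3.4 = 0 → T = 6290/(4.1·0.390731) = 3926.35 ≈ 3926 N.
ΣF_x = 0: A_x − T·cos23° = 0 → A_x = 3926.35 × 0.920505 = 3614 N.
ΣF_y = 0: A_y + T·sin23° − 1850 = 0 → A_y = 1850 − 3926.35 × 0.390731 = 315.9 N.

T = 3926 N, A_x = 3614 N, A_y = 315.9 N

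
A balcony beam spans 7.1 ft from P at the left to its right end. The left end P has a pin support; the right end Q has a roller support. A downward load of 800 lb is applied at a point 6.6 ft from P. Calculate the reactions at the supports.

P_x = 0, P_y = 56.34 lb, Q_y = 743.7 lb

Taking moments about P: Q_y·7.1 − 800·6.6 = 0 → Q_y = 5280/7.1 = 743.662 ≈ 743.7 lb.
ΣF_y = 0: P_y + 743.662 − 800 = 0 → P_y = 56.34 lb.
ΣF_x = 0: no horizontal applied forces, so P_x = 0.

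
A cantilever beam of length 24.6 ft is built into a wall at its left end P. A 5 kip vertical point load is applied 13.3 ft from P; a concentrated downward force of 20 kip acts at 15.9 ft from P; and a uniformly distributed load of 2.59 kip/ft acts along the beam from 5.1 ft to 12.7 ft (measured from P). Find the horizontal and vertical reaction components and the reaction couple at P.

P_x = 0, P_y = 44.68 kip, M_P = 559.7 kip·ft

Resultant of the distributed load: 2.59 × 7.6 = 19.684 kip at 8.9 ft from P.
ΣF_x = 0: P_x = 0.
ΣF_y = 0: P_y − 5 − 20 − 2.59·7.6 = 0 → P_y = 44.68 kip.
ΣM about P: M_P − 5·13.3 − 20·15.9 − (2.59·7.6)·8.9 = 0 → M_P = 559.7 kip·ft.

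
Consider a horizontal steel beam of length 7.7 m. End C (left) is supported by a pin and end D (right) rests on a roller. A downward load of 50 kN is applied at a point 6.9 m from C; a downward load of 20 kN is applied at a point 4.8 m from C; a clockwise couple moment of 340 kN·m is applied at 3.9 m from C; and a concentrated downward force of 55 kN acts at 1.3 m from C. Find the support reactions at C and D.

C_x = 0, C_y = 14.29 kN, D_y = 110.7 kN

ΣM about C: D_y·7.7 − 50·6.9 − 20·4.8 − 340 − 55·1.3 = 0 → D_y = 852.5/7.7 = 110.714 ≈ 110.7 kN.
ΣF_y = 0: C_y + 110.714 − 50 − 20 − 55 = 0 → C_y = 14.29 kN.
ΣF_x = 0: no horizontal applied forces, so C_x = 0.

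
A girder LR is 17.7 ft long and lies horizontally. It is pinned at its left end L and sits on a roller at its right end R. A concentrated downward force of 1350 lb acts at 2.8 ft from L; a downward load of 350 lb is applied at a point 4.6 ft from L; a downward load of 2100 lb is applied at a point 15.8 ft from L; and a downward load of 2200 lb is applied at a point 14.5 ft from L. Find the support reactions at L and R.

L_x = 0, L_y = 2019 lb, R_y = 3981 lb

Taking moments about L: R_y·17.7 − 1350·2.8 − 350·4.6 − 2100·15.8 − 2200·14.5 = 0 → R_y = 70470/17.7 = 3981.36 ≈ 3981 lb.
ΣF_y = 0: L_y + 3981.36 − 1350 − 350 − 2100 − 2200 = 0 → L_y = 2019 lb.
ΣF_x = 0: no horizontal applied forces, so L_x = 0.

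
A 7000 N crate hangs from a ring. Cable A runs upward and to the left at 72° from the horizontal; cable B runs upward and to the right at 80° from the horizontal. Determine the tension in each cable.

ΣF_x = 0: −T_A·cos72° + T_B·cos80° = 0 → T_B = 1.77956·T_A.
ΣF_y = 0: T_A·sin72° + T_B·sin80° = 7000.
Substitute: T_A·(0.951057 + 1.77956·0.984808) = 7000 → T_A = 2589.16 ≈ 2589 N.
Then T_B = 1.77956 × 2589.16 = 4608 N.

T_A = 2589 N, T_B = 4608 N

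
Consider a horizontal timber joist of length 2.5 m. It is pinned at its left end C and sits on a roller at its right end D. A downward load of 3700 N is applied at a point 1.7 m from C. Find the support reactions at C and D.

Moments about C: D_y·2.5 − 3700·1.7 = 0 → D_y = 6290/2.5 = 2516 N.
ΣF_y = 0: C_y + 2516 − 3700 = 0 → C_y = 1184 N.
ΣF_x = 0: no horizontal applied forces, so C_x = 0.

C_x = 0, C_y = 1184 N, D_y = 2516 N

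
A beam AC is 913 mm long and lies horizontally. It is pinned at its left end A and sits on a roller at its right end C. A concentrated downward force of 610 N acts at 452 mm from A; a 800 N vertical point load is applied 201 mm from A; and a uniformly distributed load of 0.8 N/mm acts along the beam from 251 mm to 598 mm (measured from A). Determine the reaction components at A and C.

Resultant of the distributed load: 0.8 × 347 = 277.6 N at 424.5 mm from A.
ΣM about A: C_y·913 − 610·452 − 800·201 − (0.8·347)·424.5 = 0 → C_y = 554361.2/913 = 607.186 ≈ 607.2 N.
ΣF_y = 0: A_y + 607.186 − 610 − 800 − 0.8·347 = 0 → A_y = 1080 N.
ΣF_x = 0: no horizontal applied forces, so A_x = 0.

A_x = 0, A_y = 1080 N, C_y = 607.2 N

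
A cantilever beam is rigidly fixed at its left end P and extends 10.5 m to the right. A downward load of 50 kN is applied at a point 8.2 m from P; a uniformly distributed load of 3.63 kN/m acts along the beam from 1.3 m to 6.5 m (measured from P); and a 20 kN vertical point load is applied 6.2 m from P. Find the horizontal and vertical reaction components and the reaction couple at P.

P_x = 0, P_y = 88.88 kN, M_P = 607.6 kN·m

Resultant of the distributed load: 3.63 × 5.2 = 18.876 kN at 3.9 m from P.
ΣF_x = 0: P_x = 0.
ΣF_y = 0: P_y − 50 − 3.63·5.2 − 20 = 0 → P_y = 88.88 kN.
ΣM about P: M_P − 50·8.2 − (3.63·5.2)·3.9 − 20·6.2 = 0 → M_P = 607.6 kN·m.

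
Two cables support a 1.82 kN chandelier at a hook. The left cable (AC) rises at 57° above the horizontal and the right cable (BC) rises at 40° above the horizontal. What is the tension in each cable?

ΣF_x = 0: −T_AC·cos57° + T_BC·cos40° = 0 → T_BC = 0.710976·T_AC.
ΣF_y = 0: T_AC·sin57° + T_BC·sin40° = 1.82.
Substitute: T_AC·(0.838671 + 0.710976·0.642788) = 1.82 → T_AC = 1.40467 ≈ 1.405 kN.
Then T_BC = 0.710976 × 1.40467 = 0.9987 kN.

T_AC = 1.405 kN, T_BC = 0.9987 kN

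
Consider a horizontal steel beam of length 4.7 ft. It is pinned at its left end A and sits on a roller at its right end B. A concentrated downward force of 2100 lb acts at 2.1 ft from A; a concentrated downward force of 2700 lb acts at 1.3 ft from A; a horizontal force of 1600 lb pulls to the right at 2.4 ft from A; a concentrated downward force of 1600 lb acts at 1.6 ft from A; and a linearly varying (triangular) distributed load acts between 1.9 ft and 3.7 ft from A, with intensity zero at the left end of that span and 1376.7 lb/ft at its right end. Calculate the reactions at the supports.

A_x = -1600 lb, A_y = 4592 lb, B_y = 3047 lb

Resultant of the triangular load: ½ × 1376.7 × 1.8 = 1239.03 lb, acting at 3.1 ft from A (one-third of the span from the peak).
Taking moments about A: B_y·4.7 − 2100·2.1 − 2700·1.3 − 1600·1.6 − (½·1376.7·1.8)·3.1 = 0 → B_y = 14320.993/4.7 = 3047.02 ≈ 3047 lb.
ΣF_y = 0: A_y + 3047.02 − 2100 − 2700 − 1600 − ½·1376.7·1.8 = 0 → A_y = 4592 lb.
ΣF_x = 0: A_x + 1600 = 0 → A_x = -1600 lb.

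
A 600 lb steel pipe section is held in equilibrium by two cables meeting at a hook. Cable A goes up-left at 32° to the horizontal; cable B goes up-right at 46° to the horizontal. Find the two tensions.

T_A = 426.1 lb, T_B = 520.2 lb

ΣF_x = 0: −T_A·cos32° + T_B·cos46° = 0 → T_B = 1.22081·T_A.
ΣF_y = 0: T_A·sin32° + T_B·sin46° = 600.
Substitute: T_A·(0.529919 + 1.22081·0.71934) = 600 → T_A = 426.107 ≈ 426.1 lb.
Then T_B = 1.22081 × 426.107 = 520.2 lb.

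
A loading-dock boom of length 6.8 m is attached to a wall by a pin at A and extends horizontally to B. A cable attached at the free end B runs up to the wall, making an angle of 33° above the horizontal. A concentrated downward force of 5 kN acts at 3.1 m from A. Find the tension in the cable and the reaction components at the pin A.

ΣM about A: T·sin33°·6.8 − 5·3.1 = 0 → T = 15.5/(6.8·0.544639) = 4.18518 ≈ 4.185 kN.
ΣF_x = 0: A_x − T·cos33° = 0 → A_x = 4.18518 × 0.838671 = 3.510 kN.
ΣF_y = 0: A_y + T·sin33° − 5 = 0 → A_y = 5 − 4.18518 × 0.544639 = 2.721 kN.

T = 4.185 kN, A_x = 3.510 kN, A_y = 2.721 kN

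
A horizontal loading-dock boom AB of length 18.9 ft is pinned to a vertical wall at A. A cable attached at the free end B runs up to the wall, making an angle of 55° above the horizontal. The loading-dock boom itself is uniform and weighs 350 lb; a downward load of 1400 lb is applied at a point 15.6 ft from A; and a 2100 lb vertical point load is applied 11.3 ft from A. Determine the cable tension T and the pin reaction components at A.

T = 3157 lb, A_x = 1811 lb, A_y = 1264 lb

ΣM about A: T·sin55°·18.9 − 350·9.45 − 1400·15.6 − 2100·11.3 = 0 → T = 48877.5/(18.9·0.819152) = 3157.06 ≈ 3157 lb.
ΣF_x = 0: A_x − T·cos55° = 0 → A_x = 3157.06 × 0.573576 = 1811 lb.
ΣF_y = 0: A_y + T·sin55° − 350 − 1400 − 2100 = 0 → A_y = 3850 − 3157.06 × 0.819152 = 1264 lb.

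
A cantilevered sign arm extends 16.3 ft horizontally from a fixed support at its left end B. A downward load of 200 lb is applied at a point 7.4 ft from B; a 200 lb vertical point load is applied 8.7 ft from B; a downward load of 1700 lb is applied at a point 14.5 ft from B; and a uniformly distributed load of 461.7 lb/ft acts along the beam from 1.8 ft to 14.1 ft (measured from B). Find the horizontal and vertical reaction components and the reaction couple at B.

B_x = 0, B_y = 7779 lb, M_B = 73020 lb·ft

Resultant of the distributed load: 461.7 × 12.3 = 5678.91 lb at 7.95 ft from B.
ΣF_x = 0: B_x = 0.
ΣF_y = 0: B_y − 200 − 200 − 1700 − 461.7·12.3 = 0 → B_y = 7779 lb.
ΣM about B: M_B − 200·7.4 − 200·8.7 − 1700·14.5 − (461.7·12.3)·7.95 = 0 → M_B = 73020 lb·ft.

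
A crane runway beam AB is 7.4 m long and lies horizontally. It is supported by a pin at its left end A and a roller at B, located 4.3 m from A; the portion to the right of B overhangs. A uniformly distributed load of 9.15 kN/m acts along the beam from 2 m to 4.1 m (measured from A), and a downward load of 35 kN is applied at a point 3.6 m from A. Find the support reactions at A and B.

A_x = 0, A_y = 11.28 kN, B_y = 42.93 kN

Resultant of the distributed load: 9.15 × 2.1 = 19.215 kN at 3.05 m from A.
Moments about A: B_y·4.3 − (9.15·2.1)·3.05 − 35·3.6 = 0 → B_y = 184.60575/4.3 = 42.9316 ≈ 42.93 kN.
ΣF_y = 0: A_y + 42.9316 − 9.15·2.1 − 35 = 0 → A_y = 11.28 kN.
ΣF_x = 0: no horizontal applied forces, so A_x = 0.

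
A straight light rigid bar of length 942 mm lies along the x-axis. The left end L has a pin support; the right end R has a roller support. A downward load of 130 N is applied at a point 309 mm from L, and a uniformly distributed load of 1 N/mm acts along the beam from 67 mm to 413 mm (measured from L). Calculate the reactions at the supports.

L_x = 0, L_y = 345.2 N, R_y = 130.8 N

Resultant of the distributed load: 1 × 346 = 346 N at 240 mm from L.
Moments about L: R_y·942 − 130·309 − (1·346)·240 = 0 → R_y = 123210/942 = 130.796 ≈ 130.8 N.
ΣF_y = 0: L_y + 130.796 − 130 − 1·346 = 0 → L_y = 345.2 N.
ΣF_x = 0: no horizontal applied forces, so L_x = 0.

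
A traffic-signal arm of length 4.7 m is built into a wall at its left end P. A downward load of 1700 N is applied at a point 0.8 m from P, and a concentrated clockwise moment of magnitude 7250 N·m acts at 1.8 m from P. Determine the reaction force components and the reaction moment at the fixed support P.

P_x = 0, P_y = 1700 N, M_P = 8610 N·m

ΣF_x = 0: P_x = 0.
ΣF_y = 0: P_y − 1700 = 0 → P_y = 1700 N.
ΣM about P: M_P − 1700·0.8 − 7250 = 0 → M_P = 8610 N·m.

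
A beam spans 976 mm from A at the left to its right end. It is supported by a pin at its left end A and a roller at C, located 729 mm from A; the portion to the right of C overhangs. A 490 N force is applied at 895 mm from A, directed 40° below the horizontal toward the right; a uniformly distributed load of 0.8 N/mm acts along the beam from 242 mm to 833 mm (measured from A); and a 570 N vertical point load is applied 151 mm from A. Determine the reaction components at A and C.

Resultant of the distributed load: 0.8 × 591 = 472.8 N at 537.5 mm from A.
Moments about A: C_y·729 − 490·sin40°·895 − (0.8·591)·537.5 − 570·151 = 0 → C_y = 622095/729 = 853.354 ≈ 853.4 N.
ΣF_y = 0: A_y + 853.354 − 490·sin40° − 0.8·591 − 570 = 0 → A_y = 504.4 N.
ΣF_x = 0: A_x + 490·cos40° = 0 → A_x = -375.4 N.

A_x = -375.4 N, A_y = 504.4 N, C_y = 853.4 N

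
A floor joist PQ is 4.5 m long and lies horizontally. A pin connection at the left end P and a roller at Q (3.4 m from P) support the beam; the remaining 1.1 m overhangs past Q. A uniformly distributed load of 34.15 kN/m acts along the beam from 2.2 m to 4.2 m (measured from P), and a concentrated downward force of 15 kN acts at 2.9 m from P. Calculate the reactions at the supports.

P_x = 0, P_y = 6.224 kN, Q_y = 77.08 kN

Resultant of the distributed load: 34.15 × 2 = 68.3 kN at 3.2 m from P.
Taking moments about P: Q_y·3.4 − (34.15·2)·3.2 − 15·2.9 = 0 → Q_y = 262.06/3.4 = 77.0765 ≈ 77.08 kN.
ΣF_y = 0: P_y + 77.0765 − 34.15·2 − 15 = 0 → P_y = 6.224 kN.
ΣF_x = 0: no horizontal applied forces, so P_x = 0.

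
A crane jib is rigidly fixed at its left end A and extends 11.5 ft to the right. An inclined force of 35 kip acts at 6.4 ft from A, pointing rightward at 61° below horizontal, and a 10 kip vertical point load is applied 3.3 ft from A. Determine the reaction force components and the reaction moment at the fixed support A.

ΣF_x = 0: A_x + 35·cos61° = 0 → A_x = -16.97 kip.
ΣF_y = 0: A_y − 35·sin61° − 10 = 0 → A_y = 40.61 kip.
ΣM about A: M_A − 35·sin61°·6.4 − 10·3.3 = 0 → M_A = 228.9 kip·ft.

A_x = -16.97 kip, A_y = 40.61 kip, M_A = 228.9 kip·ft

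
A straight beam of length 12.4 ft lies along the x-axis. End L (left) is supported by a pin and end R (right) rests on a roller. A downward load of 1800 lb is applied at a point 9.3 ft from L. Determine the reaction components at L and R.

L_x = 0, L_y = 450.0 lb, R_y = 1350 lb

Taking moments about L: R_y·12.4 − 1800·9.3 = 0 → R_y = 16740/12.4 = 1350 lb.
ΣF_y = 0: L_y + 1350 − 1800 = 0 → L_y = 450.0 lb.
ΣF_x = 0: no horizontal applied forces, so L_x = 0.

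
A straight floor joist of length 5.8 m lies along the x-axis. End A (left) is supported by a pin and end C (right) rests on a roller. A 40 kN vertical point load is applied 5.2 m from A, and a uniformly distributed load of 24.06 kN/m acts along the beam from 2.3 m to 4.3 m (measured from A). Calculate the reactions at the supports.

A_x = 0, A_y = 24.88 kN, C_y = 63.24 kN

Resultant of the distributed load: 24.06 × 2 = 48.12 kN at 3.3 m from A.
Moments about A: C_y·5.8 − 40·5.2 − (24.06·2)·3.3 = 0 → C_y = 366.796/5.8 = 63.2407 ≈ 63.24 kN.
ΣF_y = 0: A_y + 63.2407 − 40 − 24.06·2 = 0 → A_y = 24.88 kN.
ΣF_x = 0: no horizontal applied forces, so A_x = 0.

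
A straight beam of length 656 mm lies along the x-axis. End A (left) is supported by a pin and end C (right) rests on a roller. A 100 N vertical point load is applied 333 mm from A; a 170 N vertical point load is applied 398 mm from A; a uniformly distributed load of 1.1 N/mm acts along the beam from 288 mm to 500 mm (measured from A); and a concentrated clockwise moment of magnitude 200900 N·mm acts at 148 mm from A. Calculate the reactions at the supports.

Resultant of the distributed load: 1.1 × 212 = 233.2 N at 394 mm from A.
Moments about A: C_y·656 − 100·333 − 170·398 − (1.1·212)·394 − 200900 = 0 → C_y = 393740.8/656 = 600.215 ≈ 600.2 N.
ΣF_y = 0: A_y + 600.215 − 100 − 170 − 1.1·212 = 0 → A_y = -97.01 N.
ΣF_x = 0: no horizontal applied forces, so A_x = 0.

A_x = 0, A_y = -97.01 N, C_y = 600.2 N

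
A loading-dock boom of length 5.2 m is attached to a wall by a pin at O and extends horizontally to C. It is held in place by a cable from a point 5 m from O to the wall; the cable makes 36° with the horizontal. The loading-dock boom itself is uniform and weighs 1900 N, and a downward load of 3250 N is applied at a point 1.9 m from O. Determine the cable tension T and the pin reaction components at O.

ΣM about O: T·sin36°·5 − 1900·2.6 − 3250·1.9 = 0 → T = 11115/(5·0.587785) = 3782 N.
ΣF_x = 0: O_x − T·cos36° = 0 → O_x = 3782 × 0.809017 = 3060 N.
ΣF_y = 0: O_y + T·sin36° − 1900 − 3250 = 0 → O_y = 5150 − 3782 × 0.587785 = 2927 N.

T = 3782 N, O_x = 3060 N, O_y = 2927 N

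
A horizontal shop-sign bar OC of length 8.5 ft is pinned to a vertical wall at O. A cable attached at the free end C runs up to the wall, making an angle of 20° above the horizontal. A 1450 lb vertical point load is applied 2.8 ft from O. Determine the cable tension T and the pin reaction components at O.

T = 1397 lb, O_x = 1312 lb, O_y = 972.4 lb

ΣM about O: T·sin20°·8.5 − 1450·2.8 = 0 → T = 4060/(8.5·0.34202) = 1396.55 ≈ 1397 lb.
ΣF_x = 0: O_x − T·cos20° = 0 → O_x = 1396.55 × 0.939693 = 1312 lb.
ΣF_y = 0: O_y + T·sin20° − 1450 = 0 → O_y = 1450 − 1396.55 × 0.34202 = 972.4 lb.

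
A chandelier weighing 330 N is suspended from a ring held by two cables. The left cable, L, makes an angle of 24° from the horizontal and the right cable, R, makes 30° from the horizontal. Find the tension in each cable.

ΣF_x = 0: −T_L·cos24° + T_R·cos30° = 0 → T_R = 1.05487·T_L.
ΣF_y = 0: T_L·sin24° + T_R·sin30° = 330.
Substitute: T_L·(0.406737 + 1.05487·0.5) = 330 → T_L = 353.254 ≈ 353.3 N.
Then T_R = 1.05487 × 353.254 = 372.6 N.

T_L = 353.3 N, T_R = 372.6 N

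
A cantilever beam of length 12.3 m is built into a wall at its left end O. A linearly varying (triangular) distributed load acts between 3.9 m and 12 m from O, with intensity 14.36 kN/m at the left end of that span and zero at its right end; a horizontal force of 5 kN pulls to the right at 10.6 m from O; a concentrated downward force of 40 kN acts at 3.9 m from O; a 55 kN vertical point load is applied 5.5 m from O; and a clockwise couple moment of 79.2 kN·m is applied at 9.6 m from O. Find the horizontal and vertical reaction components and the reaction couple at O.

O_x = -5.000 kN, O_y = 153.2 kN, M_O = 921.5 kN·m

Resultant of the triangular load: ½ × 14.36 × 8.1 = 58.158 kN, acting at 6.6 m from O (one-third of the span from the peak).
ΣF_x = 0: O_x + 5 = 0 → O_x = -5.000 kN.
ΣF_y = 0: O_y − ½·14.36·8.1 − 40 − 55 = 0 → O_y = 153.2 kN.
ΣM about O: M_O − (½·14.36·8.1)·6.6 − 40·3.9 − 55·5.5 − 79.2 = 0 → M_O = 921.5 kN·m.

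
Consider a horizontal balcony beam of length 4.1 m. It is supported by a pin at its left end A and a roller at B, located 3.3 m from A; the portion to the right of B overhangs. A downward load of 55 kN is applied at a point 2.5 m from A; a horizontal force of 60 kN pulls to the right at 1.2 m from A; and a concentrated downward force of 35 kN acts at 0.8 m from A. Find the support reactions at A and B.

Moments about A: B_y·3.3 − 55·2.5 − 35·0.8 = 0 → B_y = 165.5/3.3 = 50.1515 ≈ 50.15 kN.
ΣF_y = 0: A_y + 50.1515 − 55 − 35 = 0 → A_y = 39.85 kN.
ΣF_x = 0: A_x + 60 = 0 → A_x = -60.00 kN.

A_x = -60.00 kN, A_y = 39.85 kN, B_y = 50.15 kN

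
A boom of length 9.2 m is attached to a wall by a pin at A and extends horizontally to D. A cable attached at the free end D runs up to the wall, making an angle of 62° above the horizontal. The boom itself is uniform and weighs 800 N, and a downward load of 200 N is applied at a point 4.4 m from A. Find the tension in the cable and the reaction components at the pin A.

ΣM about A: T·sin62°·9.2 − 800·4.6 − 200·4.4 = 0 → T = 4560/(9.2·0.882948) = 561.361 ≈ 561.4 N.
ΣF_x = 0: A_x − T·cos62° = 0 → A_x = 561.361 × 0.469472 = 263.5 N.
ΣF_y = 0: A_y + T·sin62° − 800 − 200 = 0 → A_y = 1000 − 561.361 × 0.882948 = 504.3 N.

T = 561.4 N, A_x = 263.5 N, A_y = 504.3 N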